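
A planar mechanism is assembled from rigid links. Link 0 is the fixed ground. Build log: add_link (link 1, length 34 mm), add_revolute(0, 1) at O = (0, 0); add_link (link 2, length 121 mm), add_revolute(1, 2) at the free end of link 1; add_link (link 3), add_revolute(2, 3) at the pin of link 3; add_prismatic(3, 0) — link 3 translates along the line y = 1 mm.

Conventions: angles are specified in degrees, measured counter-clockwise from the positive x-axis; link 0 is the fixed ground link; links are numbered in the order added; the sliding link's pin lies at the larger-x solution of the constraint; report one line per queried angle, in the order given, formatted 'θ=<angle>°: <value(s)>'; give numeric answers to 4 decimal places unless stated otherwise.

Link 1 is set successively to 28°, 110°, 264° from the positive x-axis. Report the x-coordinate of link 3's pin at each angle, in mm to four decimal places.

geometry: r = 34 mm, L = 121 mm, e = 1 mm
θ=28°: crank pin P = (r cos θ, r sin θ) = (30.020218, 15.962033)
θ=28°: h = r sin θ − e = 15.962033 − 1 = 14.962033
θ=28°: x = r cos θ + √(L² − h²) = 30.020218 + 120.071385 = 150.091603
θ=110°: crank pin P = (r cos θ, r sin θ) = (-11.628685, 31.949549)
θ=110°: h = r sin θ − e = 31.949549 − 1 = 30.949549
θ=110°: x = r cos θ + √(L² − h²) = -11.628685 + 116.974892 = 105.346207
θ=264°: crank pin P = (r cos θ, r sin θ) = (-3.553968, -33.813744)
θ=264°: h = r sin θ − e = -33.813744 − 1 = -34.813744
θ=264°: x = r cos θ + √(L² − h²) = -3.553968 + 115.883576 = 112.329608

θ=28°: 150.0916
θ=110°: 105.3462
θ=264°: 112.3296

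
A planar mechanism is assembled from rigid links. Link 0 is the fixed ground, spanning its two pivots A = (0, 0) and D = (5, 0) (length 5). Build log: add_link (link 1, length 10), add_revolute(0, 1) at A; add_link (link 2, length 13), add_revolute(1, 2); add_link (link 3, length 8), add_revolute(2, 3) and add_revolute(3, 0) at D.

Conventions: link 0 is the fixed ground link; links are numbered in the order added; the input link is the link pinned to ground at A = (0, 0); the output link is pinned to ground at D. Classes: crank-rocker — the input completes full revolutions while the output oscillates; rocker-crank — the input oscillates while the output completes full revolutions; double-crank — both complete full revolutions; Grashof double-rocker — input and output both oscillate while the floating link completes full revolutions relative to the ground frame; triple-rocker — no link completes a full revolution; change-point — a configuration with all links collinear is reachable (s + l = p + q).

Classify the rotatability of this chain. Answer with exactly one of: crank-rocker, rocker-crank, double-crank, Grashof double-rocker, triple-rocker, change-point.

lengths: ground=5, input=10, coupler=13, output=8
sorted: s=5 (shortest), l=13 (longest), p+q=18
s + l = 18 vs p + q = 18
s + l = p + q → change-point (collinear configuration reachable)

change-point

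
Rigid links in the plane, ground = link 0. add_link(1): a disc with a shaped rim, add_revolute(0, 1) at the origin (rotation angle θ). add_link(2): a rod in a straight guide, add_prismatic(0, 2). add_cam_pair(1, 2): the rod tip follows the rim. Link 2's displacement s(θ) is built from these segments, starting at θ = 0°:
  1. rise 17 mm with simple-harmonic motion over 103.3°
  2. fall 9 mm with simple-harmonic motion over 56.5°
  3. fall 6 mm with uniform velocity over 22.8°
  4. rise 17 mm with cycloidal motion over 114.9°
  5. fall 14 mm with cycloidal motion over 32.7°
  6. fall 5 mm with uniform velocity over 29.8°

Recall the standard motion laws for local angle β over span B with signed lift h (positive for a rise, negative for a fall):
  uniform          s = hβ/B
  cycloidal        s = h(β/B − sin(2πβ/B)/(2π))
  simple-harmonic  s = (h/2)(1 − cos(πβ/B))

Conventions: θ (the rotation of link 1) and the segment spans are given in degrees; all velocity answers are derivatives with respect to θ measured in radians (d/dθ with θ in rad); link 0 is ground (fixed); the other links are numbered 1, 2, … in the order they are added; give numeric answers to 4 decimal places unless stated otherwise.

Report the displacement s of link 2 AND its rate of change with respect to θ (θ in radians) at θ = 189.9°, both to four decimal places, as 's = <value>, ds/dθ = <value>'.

segment 1 (0° to 103.3°, simple-harmonic, h = 17) is passed completely: s = 0.0000 + (17) = 17.0000
segment 2 (103.3° to 159.8°, simple-harmonic, h = -9) is passed completely: s = 17.0000 + (-9) = 8.0000
segment 3 (159.8° to 182.6°, uniform, h = -6) is passed completely: s = 8.0000 + (-6) = 2.0000
θ = 189.9° falls in segment 4 (182.6° to 297.5°, cycloidal, h = 17): β = 189.9 − 182.6 = 7.3°, B = 114.9°; Δs = 17·(0.0635 − sin(2π·0.0635)/(2π)) = 0.0285; s = 2.0000 + 0.0285 = 2.0285
velocity in seg [182.6°–297.5°] (cycloidal), θ in radians: β = 7.3° = 0.1274 rad, B = 114.9° = 2.0054 rad; ds/dθ = (h/B)(1 − cos(2πβ/B)) = (17/2.0054)(1 − cos(2π·0.0635)) = 0.666518 mm/rad

s = 2.0285, ds/dθ = 0.6665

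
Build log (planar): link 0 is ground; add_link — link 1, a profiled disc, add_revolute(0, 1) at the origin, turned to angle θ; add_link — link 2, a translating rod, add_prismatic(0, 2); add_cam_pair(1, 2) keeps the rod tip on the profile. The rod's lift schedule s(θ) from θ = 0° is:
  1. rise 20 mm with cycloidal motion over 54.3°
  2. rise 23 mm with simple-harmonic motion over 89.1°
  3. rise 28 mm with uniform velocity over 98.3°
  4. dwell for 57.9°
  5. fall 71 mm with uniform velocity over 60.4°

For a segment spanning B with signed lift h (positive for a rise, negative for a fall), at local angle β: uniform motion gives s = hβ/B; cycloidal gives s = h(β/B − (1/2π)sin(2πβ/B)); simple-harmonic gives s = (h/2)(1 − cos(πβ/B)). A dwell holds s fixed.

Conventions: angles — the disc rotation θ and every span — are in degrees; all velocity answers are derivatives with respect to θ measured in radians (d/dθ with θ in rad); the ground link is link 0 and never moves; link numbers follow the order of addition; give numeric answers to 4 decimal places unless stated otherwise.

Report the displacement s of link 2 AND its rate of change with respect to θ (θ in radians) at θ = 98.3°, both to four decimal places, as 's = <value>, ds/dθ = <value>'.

seg 1 [0°–54.3°] cycloidal, h=20: full span → s += 20 → s = 20.0000
seg 2 [54.3°–143.4°] simple-harmonic, h=23: θ=98.3° here. β=44, B=89.1. 23/2·(1 − cos(π·0.4938)) = 11.2770 → s = 31.2770
velocity in seg [54.3°–143.4°] (simple-harmonic), θ in radians: β = 44° = 0.7679 rad, B = 89.1° = 1.5551 rad; ds/dθ = (πh/(2B)) sin(πβ/B) = (π·23/(2·1.5551)) sin(π·0.4938) = 23.227955 mm/rad

s = 31.2770, ds/dθ = 23.2280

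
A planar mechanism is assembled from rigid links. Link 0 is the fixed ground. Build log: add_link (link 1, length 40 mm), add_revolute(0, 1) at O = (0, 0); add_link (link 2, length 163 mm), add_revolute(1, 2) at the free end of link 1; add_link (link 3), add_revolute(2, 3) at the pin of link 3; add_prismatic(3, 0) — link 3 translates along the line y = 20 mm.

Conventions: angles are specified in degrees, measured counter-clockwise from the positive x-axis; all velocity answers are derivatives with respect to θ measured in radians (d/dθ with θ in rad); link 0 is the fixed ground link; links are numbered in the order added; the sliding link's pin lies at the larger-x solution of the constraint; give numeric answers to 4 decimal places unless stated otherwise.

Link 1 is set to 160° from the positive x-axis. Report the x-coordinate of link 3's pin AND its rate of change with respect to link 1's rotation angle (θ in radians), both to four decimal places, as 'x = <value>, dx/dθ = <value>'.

geometry: r = 40 mm, L = 163 mm, e = 20 mm
crank pin P = (r cos θ, r sin θ) = (-37.587705, 13.680806)
h = r sin θ − e = 13.680806 − 20 = -6.319194
x = r cos θ + √(L² − h²) = -37.587705 + 162.877462 = 125.289758
dx/dθ = −r sin θ − h·r cos θ/√(L² − h²) (θ in radians; h = -6.319194) = -15.139105

x = 125.2898, dx/dθ = -15.1391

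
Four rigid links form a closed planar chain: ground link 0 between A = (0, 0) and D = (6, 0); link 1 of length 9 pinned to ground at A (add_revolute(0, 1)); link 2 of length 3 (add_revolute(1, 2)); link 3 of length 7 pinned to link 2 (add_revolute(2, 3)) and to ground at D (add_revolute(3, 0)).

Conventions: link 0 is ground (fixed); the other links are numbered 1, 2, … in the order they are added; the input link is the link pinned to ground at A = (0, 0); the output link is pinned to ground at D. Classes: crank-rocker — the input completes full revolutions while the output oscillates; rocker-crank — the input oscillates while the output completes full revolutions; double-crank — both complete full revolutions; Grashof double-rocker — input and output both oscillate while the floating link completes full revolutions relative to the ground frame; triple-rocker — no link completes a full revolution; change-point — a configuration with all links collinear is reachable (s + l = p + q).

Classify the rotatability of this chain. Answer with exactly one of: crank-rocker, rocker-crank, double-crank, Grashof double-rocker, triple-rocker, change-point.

lengths: ground=6, input=9, coupler=3, output=7
sorted: s=3 (shortest), l=9 (longest), p+q=13
s + l = 12 vs p + q = 13
s + l < p + q (Grashof) with shortest = coupler link → Grashof double-rocker

Grashof double-rocker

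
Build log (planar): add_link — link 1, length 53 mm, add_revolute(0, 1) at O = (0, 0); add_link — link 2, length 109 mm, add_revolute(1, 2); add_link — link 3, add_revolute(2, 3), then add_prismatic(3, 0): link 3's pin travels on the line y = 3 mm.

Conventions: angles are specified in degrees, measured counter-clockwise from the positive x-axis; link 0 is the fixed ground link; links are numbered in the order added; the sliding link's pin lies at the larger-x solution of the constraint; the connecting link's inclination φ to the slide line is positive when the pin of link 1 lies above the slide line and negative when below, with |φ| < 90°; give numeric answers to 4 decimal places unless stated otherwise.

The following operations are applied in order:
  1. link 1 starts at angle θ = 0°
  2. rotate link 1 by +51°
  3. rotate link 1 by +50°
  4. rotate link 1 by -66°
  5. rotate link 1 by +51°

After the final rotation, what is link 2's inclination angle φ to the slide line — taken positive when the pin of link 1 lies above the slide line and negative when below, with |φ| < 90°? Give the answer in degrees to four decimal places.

geometry: r = 53 mm, L = 109 mm, e = 3 mm; θ starts at 0°
rotate link 1 by +51°: θ ← 0° +51° = 51°
rotate link 1 by +50°: θ ← 51° +50° = 101°
rotate link 1 by -66°: θ ← 101° -66° = 35°
rotate link 1 by +51°: θ ← 35° +51° = 86°
h = r sin θ − e = 52.870895 − 3 = 49.870895
sin φ = h / L = 49.870895 / 109 = 0.45753114
φ = arcsin(0.45753114) = 27.227911°

27.2279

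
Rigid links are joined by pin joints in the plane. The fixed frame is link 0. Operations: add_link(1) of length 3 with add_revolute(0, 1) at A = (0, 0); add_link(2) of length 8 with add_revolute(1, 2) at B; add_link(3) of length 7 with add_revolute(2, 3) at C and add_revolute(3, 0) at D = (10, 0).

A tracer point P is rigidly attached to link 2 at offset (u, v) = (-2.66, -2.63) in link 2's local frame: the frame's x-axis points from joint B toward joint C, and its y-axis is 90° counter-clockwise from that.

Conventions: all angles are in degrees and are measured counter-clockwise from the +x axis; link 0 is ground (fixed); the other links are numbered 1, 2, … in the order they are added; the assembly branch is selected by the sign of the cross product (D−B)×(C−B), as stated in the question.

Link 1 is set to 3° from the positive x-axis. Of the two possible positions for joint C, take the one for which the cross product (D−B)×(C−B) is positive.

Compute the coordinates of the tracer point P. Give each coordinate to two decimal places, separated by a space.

A=(0,0), D=(10.00,0)
B = A + 3.00·(cos3°, sin3°) = (2.9959, 0.1570)
|BD| = 7.0059
circle(B,8.00) ∩ circle(D,7.00): a=4.5735, h=6.5638
  candidates: C₊=(7.7153,6.6167) cross=45.985; C₋=(7.4211,-6.5076) cross=-45.985
  branch + wants cross > 0 → take C=(7.7153,6.6167) (cross=45.985)
ex = (C−B)/|BC| = (0.5899,0.8075); ey = (-0.8075,0.5899)
P = B + -2.66·ex + -2.63·ey = (3.5503,-3.5423)

3.55 -3.54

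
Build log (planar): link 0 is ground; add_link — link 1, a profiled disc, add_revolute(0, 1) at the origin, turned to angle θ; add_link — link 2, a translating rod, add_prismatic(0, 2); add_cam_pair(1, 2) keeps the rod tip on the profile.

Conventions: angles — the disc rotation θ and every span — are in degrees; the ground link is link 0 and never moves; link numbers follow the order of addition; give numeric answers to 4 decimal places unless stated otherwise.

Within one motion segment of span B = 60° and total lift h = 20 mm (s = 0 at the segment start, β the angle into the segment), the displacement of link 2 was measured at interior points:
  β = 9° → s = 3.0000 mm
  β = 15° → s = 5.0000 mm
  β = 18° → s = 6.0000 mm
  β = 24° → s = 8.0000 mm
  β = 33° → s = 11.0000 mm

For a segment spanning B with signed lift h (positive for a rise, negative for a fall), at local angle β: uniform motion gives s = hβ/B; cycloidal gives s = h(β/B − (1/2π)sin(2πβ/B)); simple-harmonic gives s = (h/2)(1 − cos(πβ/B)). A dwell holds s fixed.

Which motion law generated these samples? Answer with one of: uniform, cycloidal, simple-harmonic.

candidates at β/B = r: uniform s = h·r (linear in β); cycloidal s = h·(r − sin(2πr)/(2π)); simple-harmonic s = (h/2)(1 − cos(πr))
β=9°: printed 3.0000 | uniform 3.0000, cycloidal 0.4248, simple-harmonic 1.0899
β=15°: printed 5.0000 | uniform 5.0000, cycloidal 1.8169, simple-harmonic 2.9289
β=18°: printed 6.0000 | uniform 6.0000, cycloidal 2.9727, simple-harmonic 4.1221
β=24°: printed 8.0000 | uniform 8.0000, cycloidal 6.1290, simple-harmonic 6.9098
β=33°: printed 11.0000 | uniform 11.0000, cycloidal 11.9836, simple-harmonic 11.5643
only one law matches every sample → uniform

uniform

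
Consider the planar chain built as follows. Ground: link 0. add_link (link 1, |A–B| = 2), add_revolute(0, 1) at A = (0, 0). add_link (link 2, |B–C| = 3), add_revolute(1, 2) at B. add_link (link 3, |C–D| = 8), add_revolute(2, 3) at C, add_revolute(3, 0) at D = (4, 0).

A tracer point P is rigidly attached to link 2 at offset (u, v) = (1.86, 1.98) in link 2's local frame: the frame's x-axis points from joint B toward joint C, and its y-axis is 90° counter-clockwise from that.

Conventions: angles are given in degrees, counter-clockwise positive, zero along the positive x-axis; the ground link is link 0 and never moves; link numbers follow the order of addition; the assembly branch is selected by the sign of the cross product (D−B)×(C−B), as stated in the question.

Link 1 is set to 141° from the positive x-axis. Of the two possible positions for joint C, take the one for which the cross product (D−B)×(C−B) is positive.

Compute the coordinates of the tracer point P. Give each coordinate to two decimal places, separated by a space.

A=(0,0), D=(4.00,0)
B = A + 2.00·(cos141°, sin141°) = (-1.5543, 1.2586)
|BD| = 5.6951
circle(B,3.00) ∩ circle(D,8.00): a=-1.9811, h=2.2528
  candidates: C₊=(-2.9886,3.8936) cross=12.830; C₋=(-3.9843,-0.5006) cross=-12.830
  branch + wants cross > 0 → take C=(-2.9886,3.8936) (cross=12.830)
ex = (C−B)/|BC| = (-0.4781,0.8783); ey = (-0.8783,-0.4781)
P = B + 1.86·ex + 1.98·ey = (-4.1826,1.9457)

-4.18 1.95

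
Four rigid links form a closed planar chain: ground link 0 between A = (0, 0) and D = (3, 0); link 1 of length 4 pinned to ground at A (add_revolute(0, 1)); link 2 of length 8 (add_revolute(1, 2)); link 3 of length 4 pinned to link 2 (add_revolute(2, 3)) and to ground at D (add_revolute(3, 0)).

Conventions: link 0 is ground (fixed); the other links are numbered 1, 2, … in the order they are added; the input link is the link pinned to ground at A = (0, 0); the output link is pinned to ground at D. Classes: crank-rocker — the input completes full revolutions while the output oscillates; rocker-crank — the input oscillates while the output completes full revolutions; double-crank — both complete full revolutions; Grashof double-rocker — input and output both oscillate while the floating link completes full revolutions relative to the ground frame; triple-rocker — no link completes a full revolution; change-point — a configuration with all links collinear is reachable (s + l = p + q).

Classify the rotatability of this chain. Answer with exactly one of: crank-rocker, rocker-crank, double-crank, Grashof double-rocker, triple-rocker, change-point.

lengths: ground=3, input=4, coupler=8, output=4
sorted: s=3 (shortest), l=8 (longest), p+q=8
s + l = 11 vs p + q = 8
s + l > p + q → non-Grashof → no link fully rotates → triple-rocker

triple-rocker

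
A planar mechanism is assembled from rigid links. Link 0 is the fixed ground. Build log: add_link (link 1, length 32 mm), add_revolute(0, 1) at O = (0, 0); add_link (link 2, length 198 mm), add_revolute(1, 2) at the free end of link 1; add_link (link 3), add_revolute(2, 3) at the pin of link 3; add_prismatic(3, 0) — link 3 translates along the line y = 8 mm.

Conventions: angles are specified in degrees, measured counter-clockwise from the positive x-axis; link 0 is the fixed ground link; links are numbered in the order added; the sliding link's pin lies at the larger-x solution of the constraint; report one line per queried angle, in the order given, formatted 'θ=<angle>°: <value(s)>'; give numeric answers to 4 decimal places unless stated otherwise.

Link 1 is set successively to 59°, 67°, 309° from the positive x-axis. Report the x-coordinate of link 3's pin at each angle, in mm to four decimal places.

geometry: r = 32 mm, L = 198 mm, e = 8 mm
θ=59°: crank pin P = (r cos θ, r sin θ) = (16.481218, 27.429354)
θ=59°: h = r sin θ − e = 27.429354 − 8 = 19.429354
θ=59°: x = r cos θ + √(L² − h²) = 16.481218 + 197.044412 = 213.525630
θ=67°: crank pin P = (r cos θ, r sin θ) = (12.503396, 29.456155)
θ=67°: h = r sin θ − e = 29.456155 − 8 = 21.456155
θ=67°: x = r cos θ + √(L² − h²) = 12.503396 + 196.834025 = 209.337421
θ=309°: crank pin P = (r cos θ, r sin θ) = (20.138253, -24.868671)
θ=309°: h = r sin θ − e = -24.868671 − 8 = -32.868671
θ=309°: x = r cos θ + √(L² − h²) = 20.138253 + 195.252786 = 215.391039

θ=59°: 213.5256
θ=67°: 209.3374
θ=309°: 215.3910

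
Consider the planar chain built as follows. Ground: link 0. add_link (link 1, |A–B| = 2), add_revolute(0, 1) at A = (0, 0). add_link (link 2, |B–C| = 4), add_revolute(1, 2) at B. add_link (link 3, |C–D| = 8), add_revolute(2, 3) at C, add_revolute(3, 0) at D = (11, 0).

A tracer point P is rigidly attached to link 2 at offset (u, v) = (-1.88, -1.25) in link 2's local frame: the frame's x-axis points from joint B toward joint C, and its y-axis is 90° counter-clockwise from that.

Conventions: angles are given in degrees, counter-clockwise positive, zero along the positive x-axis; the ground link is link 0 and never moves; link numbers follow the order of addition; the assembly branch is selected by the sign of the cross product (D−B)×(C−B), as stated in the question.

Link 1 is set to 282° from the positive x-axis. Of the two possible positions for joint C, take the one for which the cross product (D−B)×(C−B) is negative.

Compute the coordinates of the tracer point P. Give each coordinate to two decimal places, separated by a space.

A=(0,0), D=(11.00,0)
B = A + 2.00·(cos282°, sin282°) = (0.4158, -1.9563)
|BD| = 10.7635
circle(B,4.00) ∩ circle(D,8.00): a=3.1520, h=2.4628
  candidates: C₊=(3.0677,1.0383) cross=26.508; C₋=(3.9629,-3.8052) cross=-26.508
  branch - wants cross < 0 → take C=(3.9629,-3.8052) (cross=-26.508)
ex = (C−B)/|BC| = (0.8868,-0.4622); ey = (0.4622,0.8868)
P = B + -1.88·ex + -1.25·ey = (-1.8291,-2.1958)

-1.83 -2.20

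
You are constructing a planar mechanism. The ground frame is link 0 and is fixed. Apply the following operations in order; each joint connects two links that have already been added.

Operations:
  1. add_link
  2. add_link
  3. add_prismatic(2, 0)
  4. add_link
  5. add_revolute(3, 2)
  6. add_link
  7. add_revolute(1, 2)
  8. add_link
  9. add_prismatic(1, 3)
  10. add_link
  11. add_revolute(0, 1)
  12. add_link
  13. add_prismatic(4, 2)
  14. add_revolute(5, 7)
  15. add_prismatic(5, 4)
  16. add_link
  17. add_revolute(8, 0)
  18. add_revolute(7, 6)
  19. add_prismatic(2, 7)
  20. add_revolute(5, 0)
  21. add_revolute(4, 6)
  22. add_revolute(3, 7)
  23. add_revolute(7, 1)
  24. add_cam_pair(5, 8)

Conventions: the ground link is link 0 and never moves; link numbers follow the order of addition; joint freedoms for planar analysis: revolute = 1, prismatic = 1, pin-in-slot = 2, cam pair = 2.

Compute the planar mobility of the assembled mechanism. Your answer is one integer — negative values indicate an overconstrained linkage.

(L,J1,J2)=(1,0,0); link0 fixed
link1: (2,0,0)
link2: (3,0,0)
P 2-0 [J1]: (3,1,0)
link3: (4,1,0)
R 3-2 [J1]: (4,2,0)
link4: (5,2,0)
R 1-2 [J1]: (5,3,0)
link5: (6,3,0)
P 1-3 [J1]: (6,4,0)
link6: (7,4,0)
R 0-1 [J1]: (7,5,0)
link7: (8,5,0)
P 4-2 [J1]: (8,6,0)
R 5-7 [J1]: (8,7,0)
P 5-4 [J1]: (8,8,0)
link8: (9,8,0)
R 8-0 [J1]: (9,9,0)
R 7-6 [J1]: (9,10,0)
P 2-7 [J1]: (9,11,0)
R 5-0 [J1]: (9,12,0)
R 4-6 [J1]: (9,13,0)
R 3-7 [J1]: (9,14,0)
R 7-1 [J1]: (9,15,0)
C 5-8 [J2]: (9,15,1)
Grübler: 3·8 − 2·15 − 1 = -7

M = -7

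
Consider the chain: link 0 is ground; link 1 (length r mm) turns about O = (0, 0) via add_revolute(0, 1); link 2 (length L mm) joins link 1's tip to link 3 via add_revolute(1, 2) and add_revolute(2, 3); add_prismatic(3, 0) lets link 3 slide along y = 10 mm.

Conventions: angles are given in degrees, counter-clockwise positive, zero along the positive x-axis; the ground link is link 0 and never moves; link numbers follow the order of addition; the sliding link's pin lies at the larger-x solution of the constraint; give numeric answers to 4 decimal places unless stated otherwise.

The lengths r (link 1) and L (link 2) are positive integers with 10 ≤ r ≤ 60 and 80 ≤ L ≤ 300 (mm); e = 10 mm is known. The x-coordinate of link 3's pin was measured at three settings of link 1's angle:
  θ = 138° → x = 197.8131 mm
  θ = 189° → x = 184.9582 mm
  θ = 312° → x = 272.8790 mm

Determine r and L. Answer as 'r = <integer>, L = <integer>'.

constraint per measurement: (x − r cos θ)² + (r sin θ − e)² = L²
subtracting the θ₁ and θ₂ equations cancels the r² and L² terms:
r = (x₁² − x₂²) / (2[(x₁cos θ₁ + e sin θ₁) − (x₂cos θ₂ + e sin θ₂)]) = 56.0000 → r = 56
L² = (x₁ − r cos θ₁)² + (r sin θ₁ − e)² = 58081.0198 → L = 241.0000 → L = 241
check at θ₃=312°: x = 272.8790 (printed 272.8790) ✓

r = 56, L = 241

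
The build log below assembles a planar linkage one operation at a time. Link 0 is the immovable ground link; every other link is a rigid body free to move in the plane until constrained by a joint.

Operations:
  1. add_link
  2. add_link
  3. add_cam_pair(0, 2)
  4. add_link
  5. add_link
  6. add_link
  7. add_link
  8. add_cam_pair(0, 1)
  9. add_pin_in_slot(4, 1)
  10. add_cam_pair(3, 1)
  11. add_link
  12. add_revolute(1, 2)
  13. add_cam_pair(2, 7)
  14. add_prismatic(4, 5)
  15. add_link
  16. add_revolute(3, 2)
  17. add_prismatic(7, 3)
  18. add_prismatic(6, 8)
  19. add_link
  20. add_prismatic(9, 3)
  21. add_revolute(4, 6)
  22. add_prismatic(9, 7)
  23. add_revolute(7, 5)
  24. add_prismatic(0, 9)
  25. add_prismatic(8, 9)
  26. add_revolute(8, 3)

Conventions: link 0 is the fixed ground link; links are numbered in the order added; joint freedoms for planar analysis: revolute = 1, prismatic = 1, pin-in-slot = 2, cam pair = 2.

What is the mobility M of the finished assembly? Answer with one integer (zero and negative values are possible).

ground; <1,0,0>
#1 <2,0,0>
#2 <3,0,0>
C:0↔2 J2 <3,0,1>
#3 <4,0,1>
#4 <5,0,1>
#5 <6,0,1>
#6 <7,0,1>
C:0↔1 J2 <7,0,2>
PS:4↔1 J2 <7,0,3>
C:3↔1 J2 <7,0,4>
#7 <8,0,4>
R:1↔2 J1 <8,1,4>
C:2↔7 J2 <8,1,5>
P:4↔5 J1 <8,2,5>
#8 <9,2,5>
R:3↔2 J1 <9,3,5>
P:7↔3 J1 <9,4,5>
P:6↔8 J1 <9,5,5>
#9 <10,5,5>
P:9↔3 J1 <10,6,5>
R:4↔6 J1 <10,7,5>
P:9↔7 J1 <10,8,5>
R:7↔5 J1 <10,9,5>
P:0↔9 J1 <10,10,5>
P:8↔9 J1 <10,11,5>
R:8↔3 J1 <10,12,5>
3×9 − 2×12 − 1×5 = -2

M = -2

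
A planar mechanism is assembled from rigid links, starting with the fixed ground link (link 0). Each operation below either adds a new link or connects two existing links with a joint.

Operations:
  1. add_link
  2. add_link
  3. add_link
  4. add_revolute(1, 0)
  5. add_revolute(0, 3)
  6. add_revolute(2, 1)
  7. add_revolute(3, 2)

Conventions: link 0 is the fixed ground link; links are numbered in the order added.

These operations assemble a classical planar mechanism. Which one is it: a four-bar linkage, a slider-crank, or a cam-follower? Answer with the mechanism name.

links: 4 (incl. ground); joints: 4 revolute, 0 prismatic, 0 higher (cam) pair, forming one closed loop
4 links in a single 4R loop → four-bar linkage

four-bar linkage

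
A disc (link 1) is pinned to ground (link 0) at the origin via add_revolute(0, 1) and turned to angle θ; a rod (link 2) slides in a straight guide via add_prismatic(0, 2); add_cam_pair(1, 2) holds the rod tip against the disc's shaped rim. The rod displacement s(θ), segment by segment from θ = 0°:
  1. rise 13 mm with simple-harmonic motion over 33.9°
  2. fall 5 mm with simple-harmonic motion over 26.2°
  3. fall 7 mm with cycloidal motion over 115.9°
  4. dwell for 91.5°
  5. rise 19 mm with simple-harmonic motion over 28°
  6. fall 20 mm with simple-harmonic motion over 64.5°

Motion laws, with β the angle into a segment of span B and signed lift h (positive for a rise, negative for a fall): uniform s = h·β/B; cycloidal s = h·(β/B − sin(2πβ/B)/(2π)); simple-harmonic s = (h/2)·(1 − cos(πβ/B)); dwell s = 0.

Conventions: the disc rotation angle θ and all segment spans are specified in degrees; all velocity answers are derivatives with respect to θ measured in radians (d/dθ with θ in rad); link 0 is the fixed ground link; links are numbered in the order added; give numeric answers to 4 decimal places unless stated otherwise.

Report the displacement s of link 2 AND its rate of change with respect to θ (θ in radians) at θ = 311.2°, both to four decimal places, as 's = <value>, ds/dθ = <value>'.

segment 1 (0° to 33.9°, simple-harmonic, h = 13) is passed completely: s = 0.0000 + (13) = 13.0000
segment 2 (33.9° to 60.1°, simple-harmonic, h = -5) is passed completely: s = 13.0000 + (-5) = 8.0000
segment 3 (60.1° to 176°, cycloidal, h = -7) is passed completely: s = 8.0000 + (-7) = 1.0000
segment 4 (176° to 267.5°, dwell): s unchanged at 1.0000
segment 5 (267.5° to 295.5°, simple-harmonic, h = 19) is passed completely: s = 1.0000 + (19) = 20.0000
θ = 311.2° falls in segment 6 (295.5° to 360°, simple-harmonic, h = -20): β = 311.2 − 295.5 = 15.7°, B = 64.5°; Δs = -20/2·(1 − cos(π·0.2434)) = -2.7841; s = 20.0000 − 2.7841 = 17.2159
velocity in seg [295.5°–360°] (simple-harmonic), θ in radians: β = 15.7° = 0.2740 rad, B = 64.5° = 1.1257 rad; ds/dθ = (πh/(2B)) sin(πβ/B) = (π·(-20)/(2·1.1257)) sin(π·0.2434) = -19.320528 mm/rad

s = 17.2159, ds/dθ = -19.3205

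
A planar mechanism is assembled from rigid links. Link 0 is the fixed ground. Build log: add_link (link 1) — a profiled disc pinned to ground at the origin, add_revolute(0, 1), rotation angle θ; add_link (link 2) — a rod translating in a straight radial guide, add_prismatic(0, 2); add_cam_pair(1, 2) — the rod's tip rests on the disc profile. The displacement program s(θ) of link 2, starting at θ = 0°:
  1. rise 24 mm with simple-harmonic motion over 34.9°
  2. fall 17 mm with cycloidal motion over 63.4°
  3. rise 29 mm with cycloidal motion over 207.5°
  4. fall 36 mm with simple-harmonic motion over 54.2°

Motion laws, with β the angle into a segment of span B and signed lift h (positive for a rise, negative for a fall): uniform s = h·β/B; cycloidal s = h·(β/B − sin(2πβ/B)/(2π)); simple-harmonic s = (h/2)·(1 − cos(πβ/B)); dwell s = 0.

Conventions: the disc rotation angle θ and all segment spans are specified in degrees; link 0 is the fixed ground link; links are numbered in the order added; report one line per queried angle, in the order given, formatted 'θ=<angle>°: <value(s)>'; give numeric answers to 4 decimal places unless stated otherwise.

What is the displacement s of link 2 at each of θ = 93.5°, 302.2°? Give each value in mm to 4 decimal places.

seg 1 [0°–34.9°] simple-harmonic, h=24: full span → s += 24 → s = 24.0000
seg 2 [34.9°–98.3°] cycloidal, h=-17: θ=93.5° here. β=58.6, B=63.4. -17·(0.9243 − sin(2π·0.9243)/(2π)) = -16.9520 → s = 7.0480
seg 2 [34.9°–98.3°] cycloidal, h=-17: full span → s += -17 → s = 7.0000
seg 3 [98.3°–305.8°] cycloidal, h=29: θ=302.2° here. β=203.9, B=207.5. 29·(0.9827 − sin(2π·0.9827)/(2π)) = 28.9990 → s = 35.9990

θ=93.5°: 7.0480
θ=302.2°: 35.9990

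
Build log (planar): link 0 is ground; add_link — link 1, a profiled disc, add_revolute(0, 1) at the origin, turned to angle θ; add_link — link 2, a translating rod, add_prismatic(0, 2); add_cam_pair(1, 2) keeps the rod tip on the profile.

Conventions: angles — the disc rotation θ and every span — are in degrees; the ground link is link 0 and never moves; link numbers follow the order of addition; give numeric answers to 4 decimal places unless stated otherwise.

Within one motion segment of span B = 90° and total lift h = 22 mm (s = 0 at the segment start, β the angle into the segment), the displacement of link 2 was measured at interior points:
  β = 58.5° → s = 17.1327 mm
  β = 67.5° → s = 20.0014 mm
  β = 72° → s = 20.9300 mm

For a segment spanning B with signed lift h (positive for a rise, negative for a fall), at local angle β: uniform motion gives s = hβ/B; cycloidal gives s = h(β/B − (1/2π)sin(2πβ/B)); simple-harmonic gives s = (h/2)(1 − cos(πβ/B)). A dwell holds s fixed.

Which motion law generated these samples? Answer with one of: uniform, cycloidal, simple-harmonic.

candidates at β/B = r: uniform s = h·r (linear in β); cycloidal s = h·(r − sin(2πr)/(2π)); simple-harmonic s = (h/2)(1 − cos(πr))
β=58.5°: printed 17.1327 | uniform 14.3000, cycloidal 17.1327, simple-harmonic 15.9939
β=67.5°: printed 20.0014 | uniform 16.5000, cycloidal 20.0014, simple-harmonic 18.7782
β=72°: printed 20.9300 | uniform 17.6000, cycloidal 20.9300, simple-harmonic 19.8992
only one law matches every sample → cycloidal

cycloidal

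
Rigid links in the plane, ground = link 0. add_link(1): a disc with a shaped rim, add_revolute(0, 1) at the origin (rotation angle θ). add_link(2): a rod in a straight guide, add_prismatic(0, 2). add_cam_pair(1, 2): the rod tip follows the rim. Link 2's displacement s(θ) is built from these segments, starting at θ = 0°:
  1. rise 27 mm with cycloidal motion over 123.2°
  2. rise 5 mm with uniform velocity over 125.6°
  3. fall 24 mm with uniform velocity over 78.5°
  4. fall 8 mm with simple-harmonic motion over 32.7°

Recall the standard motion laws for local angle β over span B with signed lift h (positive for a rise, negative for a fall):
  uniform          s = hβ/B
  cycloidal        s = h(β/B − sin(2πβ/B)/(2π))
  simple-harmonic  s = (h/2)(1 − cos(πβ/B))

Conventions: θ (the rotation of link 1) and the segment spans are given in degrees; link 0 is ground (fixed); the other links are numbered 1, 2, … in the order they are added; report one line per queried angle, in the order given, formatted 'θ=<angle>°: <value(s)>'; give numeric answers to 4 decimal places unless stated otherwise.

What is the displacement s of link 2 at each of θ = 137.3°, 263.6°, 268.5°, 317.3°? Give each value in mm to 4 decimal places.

segment 1 (0° to 123.2°, cycloidal, h = 27) is passed completely: s = 0.0000 + (27) = 27.0000
θ = 137.3° falls in segment 2 (123.2° to 248.8°, uniform, h = 5): β = 137.3 − 123.2 = 14.1°, B = 125.6°; Δs = 5·14.1/125.6 = 0.5613; s = 27.0000 + 0.5613 = 27.5613
segment 2 (123.2° to 248.8°, uniform, h = 5) is passed completely: s = 27.0000 + (5) = 32.0000
θ = 263.6° falls in segment 3 (248.8° to 327.3°, uniform, h = -24): β = 263.6 − 248.8 = 14.8°, B = 78.5°; Δs = -24·14.8/78.5 = -4.5248; s = 32.0000 − 4.5248 = 27.4752
θ = 268.5° falls in segment 3 (248.8° to 327.3°, uniform, h = -24): β = 268.5 − 248.8 = 19.7°, B = 78.5°; Δs = -24·19.7/78.5 = -6.0229; s = 32.0000 − 6.0229 = 25.9771
θ = 317.3° falls in segment 3 (248.8° to 327.3°, uniform, h = -24): β = 317.3 − 248.8 = 68.5°, B = 78.5°; Δs = -24·68.5/78.5 = -20.9427; s = 32.0000 − 20.9427 = 11.0573

θ=137.3°: 27.5613
θ=263.6°: 27.4752
θ=268.5°: 25.9771
θ=317.3°: 11.0573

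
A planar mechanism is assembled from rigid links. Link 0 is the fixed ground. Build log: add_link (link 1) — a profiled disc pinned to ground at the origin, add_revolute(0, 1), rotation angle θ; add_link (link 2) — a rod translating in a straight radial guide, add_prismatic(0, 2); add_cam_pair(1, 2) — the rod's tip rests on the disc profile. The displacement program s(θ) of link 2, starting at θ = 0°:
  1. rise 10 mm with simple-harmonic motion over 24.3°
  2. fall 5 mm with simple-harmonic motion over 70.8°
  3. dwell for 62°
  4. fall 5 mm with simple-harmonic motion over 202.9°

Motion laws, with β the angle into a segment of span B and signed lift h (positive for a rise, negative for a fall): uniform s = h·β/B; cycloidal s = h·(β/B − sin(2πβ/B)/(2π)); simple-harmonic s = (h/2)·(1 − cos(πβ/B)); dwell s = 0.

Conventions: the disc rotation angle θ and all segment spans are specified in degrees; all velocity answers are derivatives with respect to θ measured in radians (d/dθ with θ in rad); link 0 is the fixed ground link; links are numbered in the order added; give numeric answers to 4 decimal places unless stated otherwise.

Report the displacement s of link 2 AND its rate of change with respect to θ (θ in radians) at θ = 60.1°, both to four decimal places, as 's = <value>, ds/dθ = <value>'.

seg 1 [0°–24.3°] simple-harmonic, h=10: full span → s += 10 → s = 10.0000
seg 2 [24.3°–95.1°] simple-harmonic, h=-5: θ=60.1° here. β=35.8, B=70.8. -5/2·(1 − cos(π·0.5056)) = -2.5444 → s = 7.4556
velocity in seg [24.3°–95.1°] (simple-harmonic), θ in radians: β = 35.8° = 0.6248 rad, B = 70.8° = 1.2357 rad; ds/dθ = (πh/(2B)) sin(πβ/B) = (π·(-5)/(2·1.2357)) sin(π·0.5056) = -6.354931 mm/rad

s = 7.4556, ds/dθ = -6.3549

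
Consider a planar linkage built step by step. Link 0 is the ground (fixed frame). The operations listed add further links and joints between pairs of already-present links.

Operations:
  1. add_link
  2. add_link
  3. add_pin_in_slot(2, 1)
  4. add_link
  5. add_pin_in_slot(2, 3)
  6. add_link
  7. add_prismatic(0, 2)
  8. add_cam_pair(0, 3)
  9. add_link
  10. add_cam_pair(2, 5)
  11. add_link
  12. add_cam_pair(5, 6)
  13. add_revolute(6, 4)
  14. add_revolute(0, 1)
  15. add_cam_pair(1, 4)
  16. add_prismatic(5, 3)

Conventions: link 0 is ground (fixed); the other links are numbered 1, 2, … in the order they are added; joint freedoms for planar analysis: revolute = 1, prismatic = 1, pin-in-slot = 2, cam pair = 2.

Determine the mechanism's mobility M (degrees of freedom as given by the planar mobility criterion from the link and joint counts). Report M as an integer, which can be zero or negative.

(L,J1,J2)=(1,0,0); link0 fixed
link1: (2,0,0)
link2: (3,0,0)
PS 2-1 [J2]: (3,0,1)
link3: (4,0,1)
PS 2-3 [J2]: (4,0,2)
link4: (5,0,2)
P 0-2 [J1]: (5,1,2)
C 0-3 [J2]: (5,1,3)
link5: (6,1,3)
C 2-5 [J2]: (6,1,4)
link6: (7,1,4)
C 5-6 [J2]: (7,1,5)
R 6-4 [J1]: (7,2,5)
R 0-1 [J1]: (7,3,5)
C 1-4 [J2]: (7,3,6)
P 5-3 [J1]: (7,4,6)
Grübler: 3·6 − 2·4 − 6 = 4

M = 4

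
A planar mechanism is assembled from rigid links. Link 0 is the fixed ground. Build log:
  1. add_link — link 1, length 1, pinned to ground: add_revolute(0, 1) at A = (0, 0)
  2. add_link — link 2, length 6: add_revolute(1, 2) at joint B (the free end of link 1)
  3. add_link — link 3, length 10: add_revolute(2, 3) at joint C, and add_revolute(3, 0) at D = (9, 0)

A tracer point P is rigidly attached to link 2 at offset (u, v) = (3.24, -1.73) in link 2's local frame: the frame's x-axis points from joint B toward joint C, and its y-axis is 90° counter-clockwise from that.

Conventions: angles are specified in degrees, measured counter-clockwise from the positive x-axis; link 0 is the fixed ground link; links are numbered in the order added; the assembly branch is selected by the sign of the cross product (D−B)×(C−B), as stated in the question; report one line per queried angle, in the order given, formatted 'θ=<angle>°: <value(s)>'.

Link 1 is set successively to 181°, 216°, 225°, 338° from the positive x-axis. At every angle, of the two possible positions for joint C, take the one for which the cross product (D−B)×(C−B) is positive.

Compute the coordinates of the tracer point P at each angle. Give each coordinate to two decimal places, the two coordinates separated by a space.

A=(0,0), D=(9.00,0)
θ=181°: B = A + 1.00·(cos181°, sin181°) = (-0.9998, -0.0175)
θ=181°: |BD| = 9.9999
θ=181°: circle(B,6.00) ∩ circle(D,10.00): a=1.7999, h=5.7237
θ=181°:   candidates: C₊=(0.7900,5.7094) cross=57.236; C₋=(0.8100,-5.7380) cross=-57.236
θ=181°:   branch + wants cross > 0 → take C=(0.7900,5.7094) (cross=57.236)
θ=181°: ex = (C−B)/|BC| = (0.2983,0.9545); ey = (-0.9545,0.2983)
θ=181°: P = B + 3.24·ex + -1.73·ey = (1.6179,2.5589)
θ=216°: B = A + 1.00·(cos216°, sin216°) = (-0.8090, -0.5878)
θ=216°: |BD| = 9.8266
θ=216°: circle(B,6.00) ∩ circle(D,10.00): a=1.6568, h=5.7667
θ=216°:   candidates: C₊=(0.4999,5.2677) cross=56.667; C₋=(1.1898,-6.2451) cross=-56.667
θ=216°:   branch + wants cross > 0 → take C=(0.4999,5.2677) (cross=56.667)
θ=216°: ex = (C−B)/|BC| = (0.2182,0.9759); ey = (-0.9759,0.2182)
θ=216°: P = B + 3.24·ex + -1.73·ey = (1.5861,2.1968)
θ=225°: B = A + 1.00·(cos225°, sin225°) = (-0.7071, -0.7071)
θ=225°: |BD| = 9.7328
θ=225°: circle(B,6.00) ∩ circle(D,10.00): a=1.5786, h=5.7886
θ=225°:   candidates: C₊=(0.4467,5.1809) cross=56.340; C₋=(1.2878,-6.3657) cross=-56.340
θ=225°:   branch + wants cross > 0 → take C=(0.4467,5.1809) (cross=56.340)
θ=225°: ex = (C−B)/|BC| = (0.1923,0.9813); ey = (-0.9813,0.1923)
θ=225°: P = B + 3.24·ex + -1.73·ey = (1.6137,2.1397)
θ=338°: B = A + 1.00·(cos338°, sin338°) = (0.9272, -0.3746)
θ=338°: |BD| = 8.0815
θ=338°: circle(B,6.00) ∩ circle(D,10.00): a=0.0811, h=5.9995
θ=338°:   candidates: C₊=(0.7301,5.6222) cross=48.485; C₋=(1.2863,-6.3639) cross=-48.485
θ=338°:   branch + wants cross > 0 → take C=(0.7301,5.6222) (cross=48.485)
θ=338°: ex = (C−B)/|BC| = (-0.0328,0.9995); ey = (-0.9995,-0.0328)
θ=338°: P = B + 3.24·ex + -1.73·ey = (2.5498,2.9205)

θ=181°: 1.62 2.56
θ=216°: 1.59 2.20
θ=225°: 1.61 2.14
θ=338°: 2.55 2.92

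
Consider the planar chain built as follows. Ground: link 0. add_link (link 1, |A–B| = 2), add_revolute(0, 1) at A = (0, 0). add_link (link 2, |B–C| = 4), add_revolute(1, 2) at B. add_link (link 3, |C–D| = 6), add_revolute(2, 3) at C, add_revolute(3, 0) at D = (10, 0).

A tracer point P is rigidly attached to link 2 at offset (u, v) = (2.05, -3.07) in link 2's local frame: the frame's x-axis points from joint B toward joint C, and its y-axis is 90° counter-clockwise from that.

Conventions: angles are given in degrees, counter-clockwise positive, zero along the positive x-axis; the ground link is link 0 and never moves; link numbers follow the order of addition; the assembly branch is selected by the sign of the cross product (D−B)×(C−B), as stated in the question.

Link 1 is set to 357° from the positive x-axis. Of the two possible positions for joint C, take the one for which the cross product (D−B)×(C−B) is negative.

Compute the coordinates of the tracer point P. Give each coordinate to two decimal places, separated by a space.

A=(0,0), D=(10.00,0)
B = A + 2.00·(cos357°, sin357°) = (1.9973, -0.1047)
|BD| = 8.0034
circle(B,4.00) ∩ circle(D,6.00): a=2.7522, h=2.9026
  candidates: C₊=(4.7113,2.8337) cross=23.231; C₋=(4.7872,-2.9710) cross=-23.231
  branch - wants cross < 0 → take C=(4.7872,-2.9710) (cross=-23.231)
ex = (C−B)/|BC| = (0.6975,-0.7166); ey = (0.7166,0.6975)
P = B + 2.05·ex + -3.07·ey = (1.2272,-3.7150)

1.23 -3.71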